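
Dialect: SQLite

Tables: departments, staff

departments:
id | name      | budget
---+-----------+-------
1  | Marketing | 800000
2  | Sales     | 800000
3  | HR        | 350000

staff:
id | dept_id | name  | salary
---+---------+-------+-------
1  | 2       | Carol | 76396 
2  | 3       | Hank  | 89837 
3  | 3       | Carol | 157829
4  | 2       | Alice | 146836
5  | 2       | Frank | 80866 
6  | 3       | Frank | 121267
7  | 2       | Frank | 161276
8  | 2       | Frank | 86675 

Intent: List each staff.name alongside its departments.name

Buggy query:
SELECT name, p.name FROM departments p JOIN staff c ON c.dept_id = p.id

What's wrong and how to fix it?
Bug: 'name' exists in both joined tables, so the database can't tell which one is meant

Fix: Prefix ambiguous columns with the table alias

Corrected query:
SELECT c.name, p.name FROM departments p JOIN staff c ON c.dept_id = p.id

Result:
name  | name 
------+------
Carol | Sales
Hank  | HR   
Carol | HR   
Alice | Sales
Frank | Sales
Frank | HR   
Frank | Sales
Frank | Sales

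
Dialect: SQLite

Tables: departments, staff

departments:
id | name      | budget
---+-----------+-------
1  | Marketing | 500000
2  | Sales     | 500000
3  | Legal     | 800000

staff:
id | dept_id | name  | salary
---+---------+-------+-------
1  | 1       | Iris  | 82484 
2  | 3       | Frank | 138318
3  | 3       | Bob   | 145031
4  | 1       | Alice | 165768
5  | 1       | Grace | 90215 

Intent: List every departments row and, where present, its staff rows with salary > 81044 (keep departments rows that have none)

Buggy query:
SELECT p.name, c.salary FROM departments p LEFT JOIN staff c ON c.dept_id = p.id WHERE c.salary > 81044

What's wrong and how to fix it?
Bug: A WHERE condition on the right-hand table after LEFT JOIN drops unmatched parents

Fix: Put 'c.salary > 81044' in the JOIN's ON clause instead of WHERE

Corrected query:
SELECT p.name, c.salary FROM departments p LEFT JOIN staff c ON c.dept_id = p.id AND c.salary > 81044

Result:
name      | salary
----------+-------
Marketing | 82484 
Marketing | 90215 
Marketing | 165768
Sales     | NULL  
Legal     | 138318
Legal     | 145031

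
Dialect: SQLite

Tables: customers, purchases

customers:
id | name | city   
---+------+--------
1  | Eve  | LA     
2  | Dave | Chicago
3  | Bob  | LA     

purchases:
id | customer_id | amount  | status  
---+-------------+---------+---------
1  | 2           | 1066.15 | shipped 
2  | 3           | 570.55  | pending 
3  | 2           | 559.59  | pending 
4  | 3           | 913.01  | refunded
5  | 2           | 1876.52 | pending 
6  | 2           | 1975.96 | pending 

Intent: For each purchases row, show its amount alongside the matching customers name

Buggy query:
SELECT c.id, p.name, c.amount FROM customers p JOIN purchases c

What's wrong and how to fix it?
Bug: JOIN with no ON clause produces a cartesian product; every purchases row pairs with every customers row

Fix: Specify the join condition linking the foreign key to the parent id

Corrected query:
SELECT c.id, p.name, c.amount FROM customers p JOIN purchases c ON c.customer_id = p.id

Result:
id | name | amount 
---+------+--------
1  | Dave | 1066.15
2  | Bob  | 570.55 
3  | Dave | 559.59 
4  | Bob  | 913.01 
5  | Dave | 1876.52
6  | Dave | 1975.96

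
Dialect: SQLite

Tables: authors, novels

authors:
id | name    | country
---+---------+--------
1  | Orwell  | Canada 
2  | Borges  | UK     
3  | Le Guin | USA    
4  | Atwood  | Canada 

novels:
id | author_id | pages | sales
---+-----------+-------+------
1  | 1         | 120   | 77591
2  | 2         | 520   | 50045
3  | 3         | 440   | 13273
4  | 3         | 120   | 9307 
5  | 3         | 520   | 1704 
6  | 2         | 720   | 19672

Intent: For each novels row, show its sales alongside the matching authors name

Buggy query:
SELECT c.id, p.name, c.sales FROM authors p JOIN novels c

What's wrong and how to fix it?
Bug: JOIN with no ON clause produces a cartesian product; every novels row pairs with every authors row

Fix: Add ON c.author_id = p.id to the JOIN

Corrected query:
SELECT c.id, p.name, c.sales FROM authors p JOIN novels c ON c.author_id = p.id

Result:
id | name    | sales
---+---------+------
1  | Orwell  | 77591
2  | Borges  | 50045
3  | Le Guin | 13273
4  | Le Guin | 9307 
5  | Le Guin | 1704 
6  | Borges  | 19672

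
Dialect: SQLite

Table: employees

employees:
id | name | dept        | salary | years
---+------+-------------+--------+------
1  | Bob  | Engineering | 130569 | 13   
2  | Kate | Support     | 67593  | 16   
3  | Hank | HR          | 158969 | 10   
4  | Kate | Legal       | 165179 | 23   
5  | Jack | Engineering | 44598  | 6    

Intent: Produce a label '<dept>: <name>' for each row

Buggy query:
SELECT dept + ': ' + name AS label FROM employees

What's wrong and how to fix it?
Bug: '+' is numeric addition; on text columns SQLite converts them to 0 instead of concatenating

Fix: Use the || operator for string concatenation

Corrected query:
SELECT dept || ': ' || name AS label FROM employees

Result:
label            
-----------------
Engineering: Bob 
Support: Kate    
HR: Hank         
Legal: Kate      
Engineering: Jack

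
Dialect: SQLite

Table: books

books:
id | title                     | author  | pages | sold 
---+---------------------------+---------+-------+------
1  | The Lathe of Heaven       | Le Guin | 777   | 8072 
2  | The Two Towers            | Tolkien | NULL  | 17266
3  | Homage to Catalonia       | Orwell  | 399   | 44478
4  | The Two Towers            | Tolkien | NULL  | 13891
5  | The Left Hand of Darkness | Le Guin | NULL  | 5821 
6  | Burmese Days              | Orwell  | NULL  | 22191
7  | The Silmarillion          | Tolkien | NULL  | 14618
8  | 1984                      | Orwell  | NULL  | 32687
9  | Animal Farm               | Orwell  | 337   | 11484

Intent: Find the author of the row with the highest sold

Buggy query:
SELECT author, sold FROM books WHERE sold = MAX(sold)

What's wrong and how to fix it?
Bug: MAX(sold) is an aggregate and cannot be used directly in WHERE

Fix: Use a subquery: WHERE sold = (SELECT MAX(sold) FROM books)

Corrected query:
SELECT author, sold FROM books WHERE sold = (SELECT MAX(sold) FROM books)

Result:
author | sold 
-------+------
Orwell | 44478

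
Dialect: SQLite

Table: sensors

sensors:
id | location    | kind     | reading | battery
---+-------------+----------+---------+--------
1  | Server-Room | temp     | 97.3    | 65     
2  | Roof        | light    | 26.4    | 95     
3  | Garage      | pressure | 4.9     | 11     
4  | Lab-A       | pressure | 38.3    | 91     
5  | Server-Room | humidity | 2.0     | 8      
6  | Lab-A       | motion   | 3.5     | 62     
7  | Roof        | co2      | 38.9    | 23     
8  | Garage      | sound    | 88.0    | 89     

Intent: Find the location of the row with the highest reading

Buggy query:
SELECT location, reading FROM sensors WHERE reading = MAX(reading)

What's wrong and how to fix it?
Bug: MAX(reading) is an aggregate and cannot be used directly in WHERE

Fix: Use a subquery: WHERE reading = (SELECT MAX(reading) FROM sensors)

Corrected query:
SELECT location, reading FROM sensors WHERE reading = (SELECT MAX(reading) FROM sensors)

Result:
location    | reading
------------+--------
Server-Room | 97.3   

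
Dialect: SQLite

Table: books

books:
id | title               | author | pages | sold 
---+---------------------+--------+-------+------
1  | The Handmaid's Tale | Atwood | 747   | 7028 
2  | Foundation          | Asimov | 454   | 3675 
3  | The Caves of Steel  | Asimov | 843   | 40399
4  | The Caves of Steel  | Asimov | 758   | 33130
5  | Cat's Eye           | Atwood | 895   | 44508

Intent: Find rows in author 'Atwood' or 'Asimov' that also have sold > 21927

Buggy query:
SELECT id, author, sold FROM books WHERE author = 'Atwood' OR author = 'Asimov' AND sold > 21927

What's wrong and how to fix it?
Bug: AND binds tighter than OR, so this parses as author = 'Atwood' OR (author = 'Asimov' AND sold > 21927)

Fix: Add parentheses around the OR so the AND applies to both alternatives

Corrected query:
SELECT id, author, sold FROM books WHERE (author = 'Atwood' OR author = 'Asimov') AND sold > 21927

Result:
id | author | sold 
---+--------+------
3  | Asimov | 40399
4  | Asimov | 33130
5  | Atwood | 44508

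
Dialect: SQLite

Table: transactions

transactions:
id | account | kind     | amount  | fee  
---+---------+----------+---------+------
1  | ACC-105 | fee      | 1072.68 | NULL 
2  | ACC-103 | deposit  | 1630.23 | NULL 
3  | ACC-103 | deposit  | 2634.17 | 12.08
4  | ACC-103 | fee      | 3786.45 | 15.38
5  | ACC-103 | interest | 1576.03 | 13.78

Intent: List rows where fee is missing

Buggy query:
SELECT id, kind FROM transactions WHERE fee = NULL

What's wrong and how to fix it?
Bug: Comparing to NULL with '=' never matches; NULL = NULL is unknown, not true

Fix: Replace '= NULL' with 'IS NULL'

Corrected query:
SELECT id, kind FROM transactions WHERE fee IS NULL

Result:
id | kind   
---+--------
1  | fee    
2  | deposit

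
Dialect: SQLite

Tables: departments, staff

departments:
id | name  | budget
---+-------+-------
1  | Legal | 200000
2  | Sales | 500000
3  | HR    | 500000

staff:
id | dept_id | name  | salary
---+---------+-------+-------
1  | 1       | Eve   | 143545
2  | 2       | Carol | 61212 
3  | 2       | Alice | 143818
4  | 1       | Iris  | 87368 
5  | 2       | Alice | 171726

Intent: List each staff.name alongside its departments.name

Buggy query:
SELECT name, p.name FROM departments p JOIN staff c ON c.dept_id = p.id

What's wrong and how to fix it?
Bug: 'name' exists in both joined tables, so the database can't tell which one is meant

Fix: Qualify the column with its table alias (c.name)

Corrected query:
SELECT c.name, p.name FROM departments p JOIN staff c ON c.dept_id = p.id

Result:
name  | name 
------+------
Eve   | Legal
Carol | Sales
Alice | Sales
Iris  | Legal
Alice | Sales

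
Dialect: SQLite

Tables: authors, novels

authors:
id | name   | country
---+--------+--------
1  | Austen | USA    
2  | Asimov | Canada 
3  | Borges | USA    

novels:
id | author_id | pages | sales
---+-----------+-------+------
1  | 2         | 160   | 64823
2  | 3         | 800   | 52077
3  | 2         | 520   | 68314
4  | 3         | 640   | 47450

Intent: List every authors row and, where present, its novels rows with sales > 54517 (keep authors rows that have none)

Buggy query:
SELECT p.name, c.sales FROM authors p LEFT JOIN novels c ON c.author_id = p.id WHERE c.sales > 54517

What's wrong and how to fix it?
Bug: Filtering c.sales in WHERE discards the NULL rows produced by LEFT JOIN, turning it into an inner join

Fix: Move the right-table condition into the ON clause so unmatched parents are kept

Corrected query:
SELECT p.name, c.sales FROM authors p LEFT JOIN novels c ON c.author_id = p.id AND c.sales > 54517

Result:
name   | sales
-------+------
Austen | NULL 
Asimov | 64823
Asimov | 68314
Borges | NULL 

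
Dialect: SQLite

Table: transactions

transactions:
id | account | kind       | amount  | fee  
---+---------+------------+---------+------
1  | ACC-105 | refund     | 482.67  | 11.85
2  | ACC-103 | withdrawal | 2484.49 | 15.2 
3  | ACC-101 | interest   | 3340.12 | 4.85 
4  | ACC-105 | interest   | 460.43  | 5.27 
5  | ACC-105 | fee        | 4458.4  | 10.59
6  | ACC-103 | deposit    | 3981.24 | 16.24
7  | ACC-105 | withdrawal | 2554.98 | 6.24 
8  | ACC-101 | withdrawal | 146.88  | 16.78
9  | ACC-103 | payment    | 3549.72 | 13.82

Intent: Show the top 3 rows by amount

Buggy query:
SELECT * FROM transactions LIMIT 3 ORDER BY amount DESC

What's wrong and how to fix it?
Bug: LIMIT must come after ORDER BY

Fix: Sort with ORDER BY, then apply LIMIT

Corrected query:
SELECT * FROM transactions ORDER BY amount DESC LIMIT 3

Result:
id | account | kind    | amount  | fee  
---+---------+---------+---------+------
5  | ACC-105 | fee     | 4458.4  | 10.59
6  | ACC-103 | deposit | 3981.24 | 16.24
9  | ACC-103 | payment | 3549.72 | 13.82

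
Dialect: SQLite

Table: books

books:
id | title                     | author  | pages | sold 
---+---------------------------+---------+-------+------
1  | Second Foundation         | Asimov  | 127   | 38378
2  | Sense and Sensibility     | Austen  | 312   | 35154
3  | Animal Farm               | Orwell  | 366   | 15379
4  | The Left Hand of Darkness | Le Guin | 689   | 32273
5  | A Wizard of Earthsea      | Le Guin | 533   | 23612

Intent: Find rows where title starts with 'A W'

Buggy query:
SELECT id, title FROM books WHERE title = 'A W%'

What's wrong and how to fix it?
Bug: '=' compares the literal string including the % character; pattern matching needs LIKE

Fix: Replace '=' with LIKE so 'A W%' is treated as a pattern

Corrected query:
SELECT id, title FROM books WHERE title LIKE 'A W%'

Result:
id | title               
---+---------------------
5  | A Wizard of Earthsea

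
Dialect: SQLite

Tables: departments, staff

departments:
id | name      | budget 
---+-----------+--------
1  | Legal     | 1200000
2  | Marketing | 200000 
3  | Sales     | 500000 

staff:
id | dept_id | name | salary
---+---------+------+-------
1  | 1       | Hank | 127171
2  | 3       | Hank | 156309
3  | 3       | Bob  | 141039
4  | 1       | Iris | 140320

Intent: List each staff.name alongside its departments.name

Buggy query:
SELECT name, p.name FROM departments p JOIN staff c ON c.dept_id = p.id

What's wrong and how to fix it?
Bug: 'name' exists in both joined tables, so the database can't tell which one is meant

Fix: Prefix ambiguous columns with the table alias

Corrected query:
SELECT c.name, p.name FROM departments p JOIN staff c ON c.dept_id = p.id

Result:
name | name 
-----+------
Hank | Legal
Hank | Sales
Bob  | Sales
Iris | Legal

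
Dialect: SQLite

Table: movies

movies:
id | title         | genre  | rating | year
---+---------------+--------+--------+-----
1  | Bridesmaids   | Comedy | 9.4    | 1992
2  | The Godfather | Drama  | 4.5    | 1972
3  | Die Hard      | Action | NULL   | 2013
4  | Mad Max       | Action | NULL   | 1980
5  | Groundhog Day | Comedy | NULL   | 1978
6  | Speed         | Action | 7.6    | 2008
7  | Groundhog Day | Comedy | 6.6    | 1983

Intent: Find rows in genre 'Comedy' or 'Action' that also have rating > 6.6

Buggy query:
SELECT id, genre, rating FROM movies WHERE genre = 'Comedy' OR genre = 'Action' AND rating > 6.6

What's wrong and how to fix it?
Bug: Without parentheses, AND is evaluated before OR, so the rating filter only applies to the 'Action' branch

Fix: Group the OR with parentheses (or use IN), then AND the threshold

Corrected query:
SELECT id, genre, rating FROM movies WHERE (genre = 'Comedy' OR genre = 'Action') AND rating > 6.6

Result:
id | genre  | rating
---+--------+-------
1  | Comedy | 9.4   
6  | Action | 7.6   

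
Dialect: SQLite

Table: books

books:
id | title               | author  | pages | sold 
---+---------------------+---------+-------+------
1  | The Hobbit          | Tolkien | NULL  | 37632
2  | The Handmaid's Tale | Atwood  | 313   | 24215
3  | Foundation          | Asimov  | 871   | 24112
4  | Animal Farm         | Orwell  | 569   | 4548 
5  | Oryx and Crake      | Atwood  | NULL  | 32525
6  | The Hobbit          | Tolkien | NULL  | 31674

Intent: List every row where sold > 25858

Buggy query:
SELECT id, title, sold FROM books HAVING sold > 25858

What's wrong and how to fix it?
Bug: HAVING filters the output of aggregation, but this query has no GROUP BY and no aggregate functions, so SQLite rejects it (HAVING clause on a non-aggregate query); the condition here is per row

Fix: Replace HAVING with WHERE since the condition applies to individual rows

Corrected query:
SELECT id, title, sold FROM books WHERE sold > 25858

Result:
id | title          | sold 
---+----------------+------
1  | The Hobbit     | 37632
5  | Oryx and Crake | 32525
6  | The Hobbit     | 31674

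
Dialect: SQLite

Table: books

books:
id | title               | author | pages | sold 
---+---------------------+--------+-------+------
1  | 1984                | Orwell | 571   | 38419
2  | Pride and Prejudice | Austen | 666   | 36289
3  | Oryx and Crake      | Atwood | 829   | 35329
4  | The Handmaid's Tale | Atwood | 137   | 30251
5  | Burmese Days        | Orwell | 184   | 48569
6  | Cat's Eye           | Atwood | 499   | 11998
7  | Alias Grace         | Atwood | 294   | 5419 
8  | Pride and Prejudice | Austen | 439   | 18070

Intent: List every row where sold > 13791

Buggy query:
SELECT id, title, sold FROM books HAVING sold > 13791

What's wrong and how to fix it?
Bug: HAVING filters the output of aggregation, but this query has no GROUP BY and no aggregate functions, so SQLite rejects it (HAVING clause on a non-aggregate query); the condition here is per row

Fix: Use WHERE for row-level filtering

Corrected query:
SELECT id, title, sold FROM books WHERE sold > 13791

Result:
id | title               | sold 
---+---------------------+------
1  | 1984                | 38419
2  | Pride and Prejudice | 36289
3  | Oryx and Crake      | 35329
4  | The Handmaid's Tale | 30251
5  | Burmese Days        | 48569
8  | Pride and Prejudice | 18070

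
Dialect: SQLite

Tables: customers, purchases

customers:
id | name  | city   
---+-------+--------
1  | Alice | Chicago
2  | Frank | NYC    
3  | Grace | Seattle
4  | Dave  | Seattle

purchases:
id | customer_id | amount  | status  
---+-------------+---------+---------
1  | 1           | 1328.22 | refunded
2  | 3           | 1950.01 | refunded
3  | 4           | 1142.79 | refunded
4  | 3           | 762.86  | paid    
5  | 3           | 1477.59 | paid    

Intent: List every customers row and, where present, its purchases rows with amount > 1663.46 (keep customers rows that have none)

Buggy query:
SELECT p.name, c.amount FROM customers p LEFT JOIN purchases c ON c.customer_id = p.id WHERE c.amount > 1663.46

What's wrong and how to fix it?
Bug: A WHERE condition on the right-hand table after LEFT JOIN drops unmatched parents

Fix: Put 'c.amount > 1663.46' in the JOIN's ON clause instead of WHERE

Corrected query:
SELECT p.name, c.amount FROM customers p LEFT JOIN purchases c ON c.customer_id = p.id AND c.amount > 1663.46

Result:
name  | amount 
------+--------
Alice | NULL   
Frank | NULL   
Grace | 1950.01
Dave  | NULL   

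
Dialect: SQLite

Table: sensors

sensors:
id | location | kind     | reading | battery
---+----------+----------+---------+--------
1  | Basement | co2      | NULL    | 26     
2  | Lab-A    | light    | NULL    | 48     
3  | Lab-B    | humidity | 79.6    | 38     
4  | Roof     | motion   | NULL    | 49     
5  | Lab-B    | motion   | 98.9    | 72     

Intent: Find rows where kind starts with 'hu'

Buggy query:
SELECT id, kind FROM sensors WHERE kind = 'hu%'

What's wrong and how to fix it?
Bug: Wildcards only work with LIKE; '=' treats '%' as a literal character

Fix: Use LIKE for wildcard pattern matching

Corrected query:
SELECT id, kind FROM sensors WHERE kind LIKE 'hu%'

Result:
id | kind    
---+---------
3  | humidity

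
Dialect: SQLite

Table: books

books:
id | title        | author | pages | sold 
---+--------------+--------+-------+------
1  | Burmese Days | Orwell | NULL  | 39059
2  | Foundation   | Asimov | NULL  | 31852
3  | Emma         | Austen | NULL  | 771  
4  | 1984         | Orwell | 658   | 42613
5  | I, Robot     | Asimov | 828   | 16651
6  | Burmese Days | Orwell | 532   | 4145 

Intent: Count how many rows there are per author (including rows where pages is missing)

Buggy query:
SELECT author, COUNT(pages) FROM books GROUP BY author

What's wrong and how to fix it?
Bug: COUNT(pages) skips NULLs, so groups with missing pages are undercounted

Fix: Replace COUNT(pages) with COUNT(*)

Corrected query:
SELECT author, COUNT(*) FROM books GROUP BY author

Result:
author | COUNT(*)
-------+---------
Asimov | 2       
Austen | 1       
Orwell | 3       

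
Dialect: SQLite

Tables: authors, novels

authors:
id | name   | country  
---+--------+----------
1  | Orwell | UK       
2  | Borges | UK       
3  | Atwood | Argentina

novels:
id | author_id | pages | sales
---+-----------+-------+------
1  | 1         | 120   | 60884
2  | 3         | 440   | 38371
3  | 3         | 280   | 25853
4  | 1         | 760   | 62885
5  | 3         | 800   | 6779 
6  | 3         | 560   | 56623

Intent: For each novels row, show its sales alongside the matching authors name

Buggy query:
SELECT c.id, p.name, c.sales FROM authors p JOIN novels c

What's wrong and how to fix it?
Bug: JOIN with no ON clause produces a cartesian product; every novels row pairs with every authors row

Fix: Specify the join condition linking the foreign key to the parent id

Corrected query:
SELECT c.id, p.name, c.sales FROM authors p JOIN novels c ON c.author_id = p.id

Result:
id | name   | sales
---+--------+------
1  | Orwell | 60884
2  | Atwood | 38371
3  | Atwood | 25853
4  | Orwell | 62885
5  | Atwood | 6779 
6  | Atwood | 56623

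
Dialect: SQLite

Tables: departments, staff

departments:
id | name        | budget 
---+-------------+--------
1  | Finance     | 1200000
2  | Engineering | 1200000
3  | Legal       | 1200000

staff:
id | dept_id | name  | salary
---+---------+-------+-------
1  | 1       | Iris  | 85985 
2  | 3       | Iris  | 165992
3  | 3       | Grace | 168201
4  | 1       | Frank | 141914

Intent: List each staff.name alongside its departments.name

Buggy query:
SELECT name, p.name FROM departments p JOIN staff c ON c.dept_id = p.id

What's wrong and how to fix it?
Bug: Both tables have a 'name' column; the unqualified reference is ambiguous

Fix: Prefix ambiguous columns with the table alias

Corrected query:
SELECT c.name, p.name FROM departments p JOIN staff c ON c.dept_id = p.id

Result:
name  | name   
------+--------
Iris  | Finance
Iris  | Legal  
Grace | Legal  
Frank | Finance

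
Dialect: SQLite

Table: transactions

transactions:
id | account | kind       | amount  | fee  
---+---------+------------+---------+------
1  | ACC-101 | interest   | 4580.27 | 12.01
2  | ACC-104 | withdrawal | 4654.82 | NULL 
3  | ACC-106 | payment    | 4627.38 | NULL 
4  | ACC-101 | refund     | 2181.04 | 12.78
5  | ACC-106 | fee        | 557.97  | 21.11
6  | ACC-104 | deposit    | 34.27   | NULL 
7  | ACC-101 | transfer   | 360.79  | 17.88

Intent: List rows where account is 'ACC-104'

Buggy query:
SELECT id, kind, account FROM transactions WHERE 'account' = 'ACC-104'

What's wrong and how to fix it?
Bug: Single quotes denote string literals in SQL; the column name is being compared as a constant string

Fix: Remove the quotes around the column name (or use double quotes for an identifier)

Corrected query:
SELECT id, kind, account FROM transactions WHERE account = 'ACC-104'

Result:
id | kind       | account
---+------------+--------
2  | withdrawal | ACC-104
6  | deposit    | ACC-104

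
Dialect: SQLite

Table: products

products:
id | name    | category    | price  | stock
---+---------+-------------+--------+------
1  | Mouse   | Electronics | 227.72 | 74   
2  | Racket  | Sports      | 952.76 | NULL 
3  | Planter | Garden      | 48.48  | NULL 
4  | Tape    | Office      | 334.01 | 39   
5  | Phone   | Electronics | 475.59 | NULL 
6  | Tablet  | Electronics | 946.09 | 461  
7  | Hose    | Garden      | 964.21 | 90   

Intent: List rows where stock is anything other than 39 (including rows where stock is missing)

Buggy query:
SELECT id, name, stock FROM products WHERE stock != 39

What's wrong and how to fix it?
Bug: 'stock != 39' is unknown when stock is NULL, so NULL rows are silently excluded

Fix: Add an explicit OR stock IS NULL to include the missing-value rows

Corrected query:
SELECT id, name, stock FROM products WHERE stock != 39 OR stock IS NULL

Result:
id | name    | stock
---+---------+------
1  | Mouse   | 74   
2  | Racket  | NULL 
3  | Planter | NULL 
5  | Phone   | NULL 
6  | Tablet  | 461  
7  | Hose    | 90   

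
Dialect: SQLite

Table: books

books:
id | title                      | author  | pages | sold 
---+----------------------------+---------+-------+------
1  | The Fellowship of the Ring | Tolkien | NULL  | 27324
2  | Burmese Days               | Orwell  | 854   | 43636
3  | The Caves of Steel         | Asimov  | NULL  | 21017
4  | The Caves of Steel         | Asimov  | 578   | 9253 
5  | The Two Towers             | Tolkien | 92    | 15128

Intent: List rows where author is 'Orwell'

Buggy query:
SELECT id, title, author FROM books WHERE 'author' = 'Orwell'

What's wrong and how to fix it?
Bug: Single quotes denote string literals in SQL; the column name is being compared as a constant string

Fix: Remove the quotes around the column name (or use double quotes for an identifier)

Corrected query:
SELECT id, title, author FROM books WHERE author = 'Orwell'

Result:
id | title        | author
---+--------------+-------
2  | Burmese Days | Orwell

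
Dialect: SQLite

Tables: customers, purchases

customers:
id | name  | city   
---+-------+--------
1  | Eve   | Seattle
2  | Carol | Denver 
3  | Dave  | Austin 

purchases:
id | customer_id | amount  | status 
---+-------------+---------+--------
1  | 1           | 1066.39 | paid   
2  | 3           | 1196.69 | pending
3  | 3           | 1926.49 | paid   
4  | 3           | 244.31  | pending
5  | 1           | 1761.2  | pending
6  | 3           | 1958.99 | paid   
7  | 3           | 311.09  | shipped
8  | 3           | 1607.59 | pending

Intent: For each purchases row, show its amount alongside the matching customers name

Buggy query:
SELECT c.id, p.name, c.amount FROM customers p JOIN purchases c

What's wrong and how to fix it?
Bug: JOIN with no ON clause produces a cartesian product; every purchases row pairs with every customers row

Fix: Add ON c.customer_id = p.id to the JOIN

Corrected query:
SELECT c.id, p.name, c.amount FROM customers p JOIN purchases c ON c.customer_id = p.id

Result:
id | name | amount 
---+------+--------
1  | Eve  | 1066.39
2  | Dave | 1196.69
3  | Dave | 1926.49
4  | Dave | 244.31 
5  | Eve  | 1761.2 
6  | Dave | 1958.99
7  | Dave | 311.09 
8  | Dave | 1607.59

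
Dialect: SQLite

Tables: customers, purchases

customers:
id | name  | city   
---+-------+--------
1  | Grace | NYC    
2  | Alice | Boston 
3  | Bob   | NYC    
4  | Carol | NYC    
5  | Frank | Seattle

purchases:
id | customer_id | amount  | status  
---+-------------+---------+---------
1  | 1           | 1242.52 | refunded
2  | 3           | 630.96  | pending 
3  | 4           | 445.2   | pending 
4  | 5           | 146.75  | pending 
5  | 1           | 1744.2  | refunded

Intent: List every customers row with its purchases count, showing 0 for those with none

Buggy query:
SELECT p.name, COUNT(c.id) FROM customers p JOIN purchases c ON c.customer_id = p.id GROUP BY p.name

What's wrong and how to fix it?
Bug: An inner join excludes parents with zero children

Fix: Switch to LEFT JOIN to retain unmatched parent rows

Corrected query:
SELECT p.name, COUNT(c.id) FROM customers p LEFT JOIN purchases c ON c.customer_id = p.id GROUP BY p.name

Result:
name  | COUNT(c.id)
------+------------
Alice | 0          
Bob   | 1          
Carol | 1          
Frank | 1          
Grace | 2          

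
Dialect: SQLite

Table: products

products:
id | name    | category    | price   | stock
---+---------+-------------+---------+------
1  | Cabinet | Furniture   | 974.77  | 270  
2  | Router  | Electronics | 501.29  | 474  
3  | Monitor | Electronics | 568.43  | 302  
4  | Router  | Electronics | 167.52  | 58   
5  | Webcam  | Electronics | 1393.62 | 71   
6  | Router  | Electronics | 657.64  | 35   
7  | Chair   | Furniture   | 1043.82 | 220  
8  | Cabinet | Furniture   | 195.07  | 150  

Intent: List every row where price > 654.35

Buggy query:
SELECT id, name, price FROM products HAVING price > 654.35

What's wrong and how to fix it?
Bug: HAVING filters the output of aggregation, but this query has no GROUP BY and no aggregate functions, so SQLite rejects it (HAVING clause on a non-aggregate query); the condition here is per row

Fix: Use WHERE for row-level filtering

Corrected query:
SELECT id, name, price FROM products WHERE price > 654.35

Result:
id | name    | price  
---+---------+--------
1  | Cabinet | 974.77 
5  | Webcam  | 1393.62
6  | Router  | 657.64 
7  | Chair   | 1043.82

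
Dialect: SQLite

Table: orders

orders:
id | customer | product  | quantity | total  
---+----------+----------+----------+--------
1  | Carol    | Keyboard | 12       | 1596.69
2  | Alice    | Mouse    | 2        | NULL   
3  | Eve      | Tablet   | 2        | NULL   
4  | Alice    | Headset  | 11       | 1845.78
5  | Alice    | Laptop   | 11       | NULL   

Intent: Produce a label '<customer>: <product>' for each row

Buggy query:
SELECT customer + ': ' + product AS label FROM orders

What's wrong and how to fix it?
Bug: SQLite uses || for string concatenation; + coerces text to numbers (yielding 0)

Fix: Replace + with || to concatenate text

Corrected query:
SELECT customer || ': ' || product AS label FROM orders

Result:
label          
---------------
Carol: Keyboard
Alice: Mouse   
Eve: Tablet    
Alice: Headset 
Alice: Laptop  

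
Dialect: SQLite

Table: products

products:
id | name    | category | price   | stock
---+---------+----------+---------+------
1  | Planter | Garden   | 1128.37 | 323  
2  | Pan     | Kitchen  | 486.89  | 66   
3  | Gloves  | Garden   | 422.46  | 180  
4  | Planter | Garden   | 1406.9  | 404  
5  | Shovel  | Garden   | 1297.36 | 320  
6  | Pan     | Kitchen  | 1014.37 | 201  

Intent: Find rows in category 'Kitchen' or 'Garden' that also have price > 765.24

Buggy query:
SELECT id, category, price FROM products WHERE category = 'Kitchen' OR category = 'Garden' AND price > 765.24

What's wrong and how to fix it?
Bug: Without parentheses, AND is evaluated before OR, so the price filter only applies to the 'Garden' branch

Fix: Group the OR with parentheses (or use IN), then AND the threshold

Corrected query:
SELECT id, category, price FROM products WHERE (category = 'Kitchen' OR category = 'Garden') AND price > 765.24

Result:
id | category | price  
---+----------+--------
1  | Garden   | 1128.37
4  | Garden   | 1406.9 
5  | Garden   | 1297.36
6  | Kitchen  | 1014.37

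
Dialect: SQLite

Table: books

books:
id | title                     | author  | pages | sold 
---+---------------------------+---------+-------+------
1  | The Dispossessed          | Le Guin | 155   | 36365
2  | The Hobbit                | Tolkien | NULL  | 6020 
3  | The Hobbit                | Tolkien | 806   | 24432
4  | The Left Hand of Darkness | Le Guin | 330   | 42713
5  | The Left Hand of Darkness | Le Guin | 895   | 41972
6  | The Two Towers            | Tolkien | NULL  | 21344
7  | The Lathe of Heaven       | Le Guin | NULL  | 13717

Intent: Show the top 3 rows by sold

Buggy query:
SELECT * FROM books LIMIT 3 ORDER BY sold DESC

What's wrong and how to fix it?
Bug: LIMIT must come after ORDER BY

Fix: Swap the clauses: ORDER BY first, then LIMIT

Corrected query:
SELECT * FROM books ORDER BY sold DESC LIMIT 3

Result:
id | title                     | author  | pages | sold 
---+---------------------------+---------+-------+------
4  | The Left Hand of Darkness | Le Guin | 330   | 42713
5  | The Left Hand of Darkness | Le Guin | 895   | 41972
1  | The Dispossessed          | Le Guin | 155   | 36365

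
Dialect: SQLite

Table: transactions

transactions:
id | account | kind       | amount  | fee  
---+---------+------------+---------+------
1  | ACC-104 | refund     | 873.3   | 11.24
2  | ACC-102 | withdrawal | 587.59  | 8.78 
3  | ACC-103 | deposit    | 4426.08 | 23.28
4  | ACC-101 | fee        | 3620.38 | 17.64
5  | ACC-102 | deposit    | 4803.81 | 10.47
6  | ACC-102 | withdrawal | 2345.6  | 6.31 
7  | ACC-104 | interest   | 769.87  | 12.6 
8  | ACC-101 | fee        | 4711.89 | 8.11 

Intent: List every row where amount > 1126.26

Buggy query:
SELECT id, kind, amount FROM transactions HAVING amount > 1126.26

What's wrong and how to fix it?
Bug: HAVING filters the output of aggregation, but this query has no GROUP BY and no aggregate functions, so SQLite rejects it (HAVING clause on a non-aggregate query); the condition here is per row

Fix: Use WHERE for row-level filtering

Corrected query:
SELECT id, kind, amount FROM transactions WHERE amount > 1126.26

Result:
id | kind       | amount 
---+------------+--------
3  | deposit    | 4426.08
4  | fee        | 3620.38
5  | deposit    | 4803.81
6  | withdrawal | 2345.6 
8  | fee        | 4711.89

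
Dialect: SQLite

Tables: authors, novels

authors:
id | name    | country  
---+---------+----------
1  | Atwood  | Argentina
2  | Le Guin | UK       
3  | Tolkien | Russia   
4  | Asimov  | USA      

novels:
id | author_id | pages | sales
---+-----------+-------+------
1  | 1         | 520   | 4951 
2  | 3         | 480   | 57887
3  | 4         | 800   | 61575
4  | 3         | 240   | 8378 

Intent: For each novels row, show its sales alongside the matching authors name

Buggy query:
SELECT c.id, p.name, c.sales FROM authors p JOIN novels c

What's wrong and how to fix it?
Bug: JOIN with no ON clause produces a cartesian product; every novels row pairs with every authors row

Fix: Add ON c.author_id = p.id to the JOIN

Corrected query:
SELECT c.id, p.name, c.sales FROM authors p JOIN novels c ON c.author_id = p.id

Result:
id | name    | sales
---+---------+------
1  | Atwood  | 4951 
2  | Tolkien | 57887
3  | Asimov  | 61575
4  | Tolkien | 8378 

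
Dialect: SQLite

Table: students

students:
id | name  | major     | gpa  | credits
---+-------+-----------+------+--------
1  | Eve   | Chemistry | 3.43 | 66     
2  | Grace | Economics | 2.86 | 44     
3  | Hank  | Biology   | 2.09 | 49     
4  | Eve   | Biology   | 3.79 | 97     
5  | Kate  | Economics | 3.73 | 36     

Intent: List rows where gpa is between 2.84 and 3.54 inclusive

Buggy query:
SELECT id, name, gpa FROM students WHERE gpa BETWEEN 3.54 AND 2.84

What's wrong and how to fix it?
Bug: BETWEEN expects the lower bound first; with 3.54 AND 2.84 the range is empty

Fix: Swap the bounds so the smaller value comes first

Corrected query:
SELECT id, name, gpa FROM students WHERE gpa BETWEEN 2.84 AND 3.54

Result:
id | name  | gpa 
---+-------+-----
1  | Eve   | 3.43
2  | Grace | 2.86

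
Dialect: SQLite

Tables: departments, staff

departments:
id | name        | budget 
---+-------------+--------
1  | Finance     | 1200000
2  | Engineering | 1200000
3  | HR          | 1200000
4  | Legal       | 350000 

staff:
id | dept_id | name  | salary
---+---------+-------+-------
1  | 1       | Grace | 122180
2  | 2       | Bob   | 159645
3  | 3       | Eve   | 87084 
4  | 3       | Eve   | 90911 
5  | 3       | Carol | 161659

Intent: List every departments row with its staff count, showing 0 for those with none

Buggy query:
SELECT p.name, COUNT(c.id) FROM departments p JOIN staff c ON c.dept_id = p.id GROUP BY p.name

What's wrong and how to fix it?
Bug: An inner join excludes parents with zero children

Fix: Use LEFT JOIN so parents without children still appear (COUNT(c.id) gives 0)

Corrected query:
SELECT p.name, COUNT(c.id) FROM departments p LEFT JOIN staff c ON c.dept_id = p.id GROUP BY p.name

Result:
name        | COUNT(c.id)
------------+------------
Engineering | 1          
Finance     | 1          
HR          | 3          
Legal       | 0          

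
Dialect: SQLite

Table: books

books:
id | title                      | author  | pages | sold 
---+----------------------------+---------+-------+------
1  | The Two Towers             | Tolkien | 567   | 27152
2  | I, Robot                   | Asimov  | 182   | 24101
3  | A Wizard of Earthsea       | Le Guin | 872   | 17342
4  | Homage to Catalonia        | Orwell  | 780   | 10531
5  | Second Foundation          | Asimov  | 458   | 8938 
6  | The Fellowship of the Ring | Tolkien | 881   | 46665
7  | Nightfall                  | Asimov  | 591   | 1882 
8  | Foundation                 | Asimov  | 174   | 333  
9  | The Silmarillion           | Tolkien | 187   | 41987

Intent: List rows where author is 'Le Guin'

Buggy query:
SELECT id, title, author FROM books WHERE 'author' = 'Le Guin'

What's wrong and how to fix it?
Bug: 'author' in single quotes is a string literal, not the column; the comparison is literal-vs-literal and never true

Fix: Remove the quotes around the column name (or use double quotes for an identifier)

Corrected query:
SELECT id, title, author FROM books WHERE author = 'Le Guin'

Result:
id | title                | author 
---+----------------------+--------
3  | A Wizard of Earthsea | Le Guin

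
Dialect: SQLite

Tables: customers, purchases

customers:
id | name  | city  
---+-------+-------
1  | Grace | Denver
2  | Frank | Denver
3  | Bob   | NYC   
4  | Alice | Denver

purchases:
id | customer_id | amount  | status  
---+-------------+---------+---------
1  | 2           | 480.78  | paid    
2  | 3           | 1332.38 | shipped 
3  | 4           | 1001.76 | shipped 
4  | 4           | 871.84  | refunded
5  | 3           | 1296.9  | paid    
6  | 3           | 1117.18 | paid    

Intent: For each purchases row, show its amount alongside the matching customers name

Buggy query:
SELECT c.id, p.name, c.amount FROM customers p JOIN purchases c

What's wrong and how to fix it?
Bug: JOIN with no ON clause produces a cartesian product; every purchases row pairs with every customers row

Fix: Add ON c.customer_id = p.id to the JOIN

Corrected query:
SELECT c.id, p.name, c.amount FROM customers p JOIN purchases c ON c.customer_id = p.id

Result:
id | name  | amount 
---+-------+--------
1  | Frank | 480.78 
2  | Bob   | 1332.38
3  | Alice | 1001.76
4  | Alice | 871.84 
5  | Bob   | 1296.9 
6  | Bob   | 1117.18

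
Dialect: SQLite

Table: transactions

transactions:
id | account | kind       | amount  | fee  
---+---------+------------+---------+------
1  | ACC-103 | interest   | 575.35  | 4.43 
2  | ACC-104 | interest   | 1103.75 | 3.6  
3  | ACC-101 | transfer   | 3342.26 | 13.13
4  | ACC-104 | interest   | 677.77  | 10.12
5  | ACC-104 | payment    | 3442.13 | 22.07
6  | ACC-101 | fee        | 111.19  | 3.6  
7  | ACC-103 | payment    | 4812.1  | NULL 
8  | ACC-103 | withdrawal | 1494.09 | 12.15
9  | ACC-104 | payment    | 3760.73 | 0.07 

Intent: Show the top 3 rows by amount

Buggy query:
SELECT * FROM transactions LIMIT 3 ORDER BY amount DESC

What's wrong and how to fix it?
Bug: ORDER BY cannot follow LIMIT; LIMIT is the final clause

Fix: Swap the clauses: ORDER BY first, then LIMIT

Corrected query:
SELECT * FROM transactions ORDER BY amount DESC LIMIT 3

Result:
id | account | kind    | amount  | fee  
---+---------+---------+---------+------
7  | ACC-103 | payment | 4812.1  | NULL 
9  | ACC-104 | payment | 3760.73 | 0.07 
5  | ACC-104 | payment | 3442.13 | 22.07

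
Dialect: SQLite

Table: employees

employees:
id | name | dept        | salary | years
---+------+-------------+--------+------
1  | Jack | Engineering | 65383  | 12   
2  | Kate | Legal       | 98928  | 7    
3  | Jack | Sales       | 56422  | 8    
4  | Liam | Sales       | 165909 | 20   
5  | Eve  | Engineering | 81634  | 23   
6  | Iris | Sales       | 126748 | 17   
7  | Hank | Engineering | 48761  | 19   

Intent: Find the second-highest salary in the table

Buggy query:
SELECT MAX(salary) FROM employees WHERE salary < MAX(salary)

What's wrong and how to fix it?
Bug: MAX(salary) on the right of the comparison is an aggregate-in-WHERE error

Fix: Compute the overall MAX in a subquery, then take MAX of rows below it

Corrected query:
SELECT MAX(salary) FROM employees WHERE salary < (SELECT MAX(salary) FROM employees)

Result:
MAX(salary)
-----------
126748     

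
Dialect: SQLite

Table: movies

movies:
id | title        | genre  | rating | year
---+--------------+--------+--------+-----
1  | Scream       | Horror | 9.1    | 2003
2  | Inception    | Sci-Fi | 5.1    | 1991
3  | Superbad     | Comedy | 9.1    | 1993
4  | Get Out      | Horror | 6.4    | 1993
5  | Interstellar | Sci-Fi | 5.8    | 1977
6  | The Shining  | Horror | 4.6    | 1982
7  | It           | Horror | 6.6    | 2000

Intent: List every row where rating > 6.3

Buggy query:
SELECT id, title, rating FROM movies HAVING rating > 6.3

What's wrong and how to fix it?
Bug: This is a non-aggregate query (no GROUP BY, no aggregates), so in SQLite the HAVING clause is invalid here; a row-level condition belongs in WHERE

Fix: Replace HAVING with WHERE since the condition applies to individual rows

Corrected query:
SELECT id, title, rating FROM movies WHERE rating > 6.3

Result:
id | title    | rating
---+----------+-------
1  | Scream   | 9.1   
3  | Superbad | 9.1   
4  | Get Out  | 6.4   
7  | It       | 6.6   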